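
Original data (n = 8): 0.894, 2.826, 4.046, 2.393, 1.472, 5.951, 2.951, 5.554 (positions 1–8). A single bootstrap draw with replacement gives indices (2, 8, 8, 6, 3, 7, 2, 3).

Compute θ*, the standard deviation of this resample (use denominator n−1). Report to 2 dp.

Resample values: 2.826, 5.554, 5.554, 5.951, 4.046, 2.951, 2.826, 4.046.
Mean = 4.2192; sum of squared deviations = 12.1129
s² = 12.1129 / 7 = 1.7304
s = √1.7304 = 1.32

θ* = 1.32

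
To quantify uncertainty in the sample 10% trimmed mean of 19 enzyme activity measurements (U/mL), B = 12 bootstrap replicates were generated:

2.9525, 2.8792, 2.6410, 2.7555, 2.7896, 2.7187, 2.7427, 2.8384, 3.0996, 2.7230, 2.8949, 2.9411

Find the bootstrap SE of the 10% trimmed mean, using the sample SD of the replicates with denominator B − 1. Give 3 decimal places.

SE* = 0.128

Bootstrap SE is the standard deviation of the 12 replicate 10% trimmed means.
Mean of replicates: (2.9525 + 2.8792 + 2.6410 + 2.7555 + 2.7896 + 2.7187 + 2.7427 + 2.8384 + 3.0996 + 2.7230 + 2.8949 + 2.9411) / 12 = 33.97620 / 12 = 2.83135
Sum of squared deviations: (+0.12115)² + (+0.04785)² + (−0.19035)² + (−0.07585)² + (−0.04175)² + (−0.11265)² + (−0.08865)² + (+0.00705)² + (+0.26825)² + (−0.10835)² + (+0.06355)² + (+0.10975)² = 0.18108
Variance = 0.18108 / 11 = 0.01646
SE* = √0.01646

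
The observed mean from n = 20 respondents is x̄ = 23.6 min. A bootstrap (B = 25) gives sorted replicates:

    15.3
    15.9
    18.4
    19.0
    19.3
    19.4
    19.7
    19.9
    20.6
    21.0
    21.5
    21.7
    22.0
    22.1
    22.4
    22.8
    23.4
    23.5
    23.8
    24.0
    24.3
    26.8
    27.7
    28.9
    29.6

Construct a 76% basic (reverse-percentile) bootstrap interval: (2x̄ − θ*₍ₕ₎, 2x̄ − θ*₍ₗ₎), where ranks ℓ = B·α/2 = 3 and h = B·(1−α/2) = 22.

Percentile endpoints at ranks 3 and 22: θ*₍3₎ = 18.4, θ*₍22₎ = 26.8.
Basic interval reflects these around x̄:
  lower = 2 × 23.6 − 26.8 = 20.4
  upper = 2 × 23.6 − 18.4 = 28.8

(20.4, 28.8)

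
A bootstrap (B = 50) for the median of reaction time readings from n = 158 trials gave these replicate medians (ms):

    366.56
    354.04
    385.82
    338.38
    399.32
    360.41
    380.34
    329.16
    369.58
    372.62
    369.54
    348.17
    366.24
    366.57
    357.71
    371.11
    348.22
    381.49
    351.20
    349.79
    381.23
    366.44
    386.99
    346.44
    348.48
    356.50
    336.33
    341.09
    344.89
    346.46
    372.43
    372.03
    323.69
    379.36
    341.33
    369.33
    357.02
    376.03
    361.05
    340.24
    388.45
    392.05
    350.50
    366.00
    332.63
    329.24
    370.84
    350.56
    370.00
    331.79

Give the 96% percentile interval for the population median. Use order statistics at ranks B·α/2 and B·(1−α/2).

(323.69, 392.05)

Sorted replicates: 323.69, 329.16, 329.24, 331.79, 332.63, 336.33, 338.38, 340.24, 341.09, 341.33, 344.89, 346.44, 346.46, 348.17, 348.22, 348.48, 349.79, 350.50, 350.56, 351.20, 354.04, 356.50, 357.02, 357.71, 360.41, 361.05, 366.00, 366.24, 366.44, 366.56, 366.57, 369.33, 369.54, 369.58, 370.00, 370.84, 371.11, 372.03, 372.43, 372.62, 376.03, 379.36, 380.34, 381.23, 381.49, 385.82, 386.99, 388.45, 392.05, 399.32
α = 0.04; lower rank = 50 × 0.020 = 1; upper rank = 50 × 0.980 = 49.
The 1st smallest replicate is 323.69; the 49th is 392.05.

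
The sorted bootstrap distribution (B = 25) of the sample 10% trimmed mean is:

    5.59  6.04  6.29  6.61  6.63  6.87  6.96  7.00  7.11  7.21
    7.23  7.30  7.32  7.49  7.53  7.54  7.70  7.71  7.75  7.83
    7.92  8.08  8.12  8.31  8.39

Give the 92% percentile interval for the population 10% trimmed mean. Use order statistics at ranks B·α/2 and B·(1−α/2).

α = 0.08; lower rank = 25 × 0.040 = 1; upper rank = 25 × 0.960 = 24.
The 1st smallest replicate is 5.59; the 24th is 8.31.

(5.59, 8.31)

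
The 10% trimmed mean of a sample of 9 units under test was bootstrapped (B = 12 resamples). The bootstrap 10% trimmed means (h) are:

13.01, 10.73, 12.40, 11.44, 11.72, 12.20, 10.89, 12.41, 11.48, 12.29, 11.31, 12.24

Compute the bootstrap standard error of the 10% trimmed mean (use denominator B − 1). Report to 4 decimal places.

SE* = 0.6888

Bootstrap SE is the standard deviation of the 12 replicate 10% trimmed means.
Mean of replicates: (13.01 + 10.73 + 12.40 + 11.44 + 11.72 + 12.20 + 10.89 + 12.41 + 11.48 + 12.29 + 11.31 + 12.24) / 12 = 142.12000 / 12 = 11.84333
Sum of squared deviations: (+1.16667)² + (−1.11333)² + (+0.55667)² + (−0.40333)² + (−0.12333)² + (+0.35667)² + (−0.95333)² + (+0.56667)² + (−0.36333)² + (+0.44667)² + (−0.53333)² + (+0.39667)² = 5.21887
Variance = 5.21887 / 11 = 0.47444
SE* = √0.47444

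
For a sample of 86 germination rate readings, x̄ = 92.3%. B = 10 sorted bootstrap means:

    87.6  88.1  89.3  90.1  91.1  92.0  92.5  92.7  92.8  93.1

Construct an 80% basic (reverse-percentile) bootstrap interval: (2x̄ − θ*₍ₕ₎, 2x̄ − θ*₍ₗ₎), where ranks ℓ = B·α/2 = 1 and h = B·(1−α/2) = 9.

Percentile endpoints at ranks 1 and 9: θ*₍1₎ = 87.6, θ*₍9₎ = 92.8.
Basic interval reflects these around x̄:
  lower = 2 × 92.3 − 92.8 = 91.8
  upper = 2 × 92.3 − 87.6 = 97.0

(91.8, 97.0)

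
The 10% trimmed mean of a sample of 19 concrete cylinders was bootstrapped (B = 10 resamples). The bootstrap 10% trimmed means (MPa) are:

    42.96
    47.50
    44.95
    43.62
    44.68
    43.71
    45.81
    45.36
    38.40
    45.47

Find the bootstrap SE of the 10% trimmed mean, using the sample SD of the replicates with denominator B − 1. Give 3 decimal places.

Bootstrap SE is the standard deviation of the 10 replicate 10% trimmed means.
Mean of replicates: (42.96 + 47.50 + 44.95 + 43.62 + 44.68 + 43.71 + 45.81 + 45.36 + 38.40 + 45.47) / 10 = 442.4600 / 10 = 44.2460
Sum of squared deviations: (−1.2860)² + (+3.2540)² + (+0.7040)² + (−0.6260)² + (+0.4340)² + (−0.5360)² + (+1.5640)² + (+1.1140)² + (−5.8460)² + (+1.2240)² = 52.9664
Variance = 52.9664 / 9 = 5.8852
SE* = √5.8852

SE* = 2.426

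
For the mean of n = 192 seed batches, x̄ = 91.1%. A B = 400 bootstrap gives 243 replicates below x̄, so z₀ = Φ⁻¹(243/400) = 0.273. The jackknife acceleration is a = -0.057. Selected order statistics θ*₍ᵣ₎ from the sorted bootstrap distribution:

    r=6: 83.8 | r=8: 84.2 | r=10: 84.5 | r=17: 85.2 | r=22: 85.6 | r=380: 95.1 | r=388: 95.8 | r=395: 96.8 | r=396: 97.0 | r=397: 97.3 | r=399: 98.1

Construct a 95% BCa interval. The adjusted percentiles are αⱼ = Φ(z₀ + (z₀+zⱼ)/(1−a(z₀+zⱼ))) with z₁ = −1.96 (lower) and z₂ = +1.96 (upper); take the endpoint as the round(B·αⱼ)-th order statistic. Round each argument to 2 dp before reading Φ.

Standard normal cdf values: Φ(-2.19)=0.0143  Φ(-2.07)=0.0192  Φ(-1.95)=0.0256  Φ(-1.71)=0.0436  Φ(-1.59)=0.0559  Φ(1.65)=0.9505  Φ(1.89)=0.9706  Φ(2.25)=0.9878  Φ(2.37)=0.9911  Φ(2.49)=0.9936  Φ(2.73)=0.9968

Lower: z₀ + z₁ = 0.273 + (-1.960) = -1.687; 1 − a(z₀+z₁) = 1 − (-0.057)(-1.687) = 0.9038; argument = 0.273 + (-1.687)/0.9038 = -1.5935 → -1.59.
α₁ = Φ(-1.59) = 0.0559; rank = round(400 × 0.0559) = 22; θ*₍22₎ = 85.6.
Upper: z₀ + z₂ = 2.233; 1 − a(z₀+z₂) = 1.1273; argument = 2.2539 → 2.25; α₂ = 0.9878; rank = 395; θ*₍395₎ = 96.8.

(85.6, 96.8)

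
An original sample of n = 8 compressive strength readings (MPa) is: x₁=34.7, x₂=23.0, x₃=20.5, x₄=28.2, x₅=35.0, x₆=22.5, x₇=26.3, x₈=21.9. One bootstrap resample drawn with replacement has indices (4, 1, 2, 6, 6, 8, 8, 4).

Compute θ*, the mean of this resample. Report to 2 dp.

θ* = 25.36

Resample values: 28.2, 34.7, 23.0, 22.5, 22.5, 21.9, 21.9, 28.2.
Mean = (28.2 + 34.7 + 23.0 + 22.5 + 22.5 + 21.9 + 21.9 + 28.2) / 8 = 202.90 / 8 = 25.36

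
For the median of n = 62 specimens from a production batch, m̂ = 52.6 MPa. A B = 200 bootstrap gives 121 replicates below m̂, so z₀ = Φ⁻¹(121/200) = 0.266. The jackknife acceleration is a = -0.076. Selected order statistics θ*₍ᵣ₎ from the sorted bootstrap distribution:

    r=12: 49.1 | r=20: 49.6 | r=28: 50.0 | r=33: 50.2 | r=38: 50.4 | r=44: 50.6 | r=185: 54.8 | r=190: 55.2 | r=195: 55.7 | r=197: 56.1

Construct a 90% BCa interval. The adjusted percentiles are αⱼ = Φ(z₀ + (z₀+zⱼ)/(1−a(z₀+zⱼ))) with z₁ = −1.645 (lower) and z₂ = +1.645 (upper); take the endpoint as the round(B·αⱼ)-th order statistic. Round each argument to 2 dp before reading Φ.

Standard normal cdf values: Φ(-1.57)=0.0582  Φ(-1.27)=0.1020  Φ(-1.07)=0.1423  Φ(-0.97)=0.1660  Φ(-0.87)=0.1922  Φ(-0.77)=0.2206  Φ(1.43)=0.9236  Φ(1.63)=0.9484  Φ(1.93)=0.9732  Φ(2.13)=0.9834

(49.6, 55.7)

Lower: z₀ + z₁ = 0.266 + (-1.645) = -1.379; 1 − a(z₀+z₁) = 1 − (-0.076)(-1.379) = 0.8952; argument = 0.266 + (-1.379)/0.8952 = -1.2744 → -1.27.
α₁ = Φ(-1.27) = 0.1020; rank = round(200 × 0.1020) = 20; θ*₍20₎ = 49.6.
Upper: z₀ + z₂ = 1.911; 1 − a(z₀+z₂) = 1.1452; argument = 1.9347 → 1.93; α₂ = 0.9732; rank = 195; θ*₍195₎ = 55.7.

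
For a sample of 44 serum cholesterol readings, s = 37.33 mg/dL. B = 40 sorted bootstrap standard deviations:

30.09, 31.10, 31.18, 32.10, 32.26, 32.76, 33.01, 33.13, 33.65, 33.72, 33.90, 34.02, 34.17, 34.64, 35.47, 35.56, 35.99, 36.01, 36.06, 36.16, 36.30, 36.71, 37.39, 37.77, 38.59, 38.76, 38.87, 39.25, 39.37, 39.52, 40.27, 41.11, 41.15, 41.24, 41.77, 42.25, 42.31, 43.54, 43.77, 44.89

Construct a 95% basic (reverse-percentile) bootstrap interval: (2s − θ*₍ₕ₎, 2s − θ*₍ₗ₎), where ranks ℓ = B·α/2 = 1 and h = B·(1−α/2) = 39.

(30.89, 44.57)

Percentile endpoints at ranks 1 and 39: θ*₍1₎ = 30.09, θ*₍39₎ = 43.77.
Basic interval reflects these around s:
  lower = 2 × 37.33 − 43.77 = 30.89
  upper = 2 × 37.33 − 30.09 = 44.57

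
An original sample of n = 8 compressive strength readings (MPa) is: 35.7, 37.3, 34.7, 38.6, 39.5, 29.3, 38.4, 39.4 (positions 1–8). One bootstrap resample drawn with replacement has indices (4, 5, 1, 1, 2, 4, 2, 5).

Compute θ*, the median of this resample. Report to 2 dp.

θ* = 37.95

Resample values: 38.6, 39.5, 35.7, 35.7, 37.3, 38.6, 37.3, 39.5.
Sorted: 35.7, 35.7, 37.3, 37.3, 38.6, 38.6, 39.5, 39.5
Median = average of the two middle values = 37.95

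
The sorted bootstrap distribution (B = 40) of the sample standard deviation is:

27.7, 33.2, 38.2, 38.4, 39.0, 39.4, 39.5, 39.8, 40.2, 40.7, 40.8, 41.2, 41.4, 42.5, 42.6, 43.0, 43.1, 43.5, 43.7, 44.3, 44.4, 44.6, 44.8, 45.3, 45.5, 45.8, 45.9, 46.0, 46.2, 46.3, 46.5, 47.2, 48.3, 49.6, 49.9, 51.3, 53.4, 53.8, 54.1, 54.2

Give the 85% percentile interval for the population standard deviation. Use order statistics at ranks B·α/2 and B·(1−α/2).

(38.2, 53.4)

α = 0.15; lower rank = 40 × 0.075 = 3; upper rank = 40 × 0.925 = 37.
The 3rd smallest replicate is 38.2; the 37th is 53.4.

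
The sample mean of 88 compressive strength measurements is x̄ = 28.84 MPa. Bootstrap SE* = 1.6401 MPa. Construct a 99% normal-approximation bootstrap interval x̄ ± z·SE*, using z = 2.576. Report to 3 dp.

(24.615, 33.065)

Margin = 2.576 × 1.6401 = 4.2249
Interval: 28.84 ± 4.2249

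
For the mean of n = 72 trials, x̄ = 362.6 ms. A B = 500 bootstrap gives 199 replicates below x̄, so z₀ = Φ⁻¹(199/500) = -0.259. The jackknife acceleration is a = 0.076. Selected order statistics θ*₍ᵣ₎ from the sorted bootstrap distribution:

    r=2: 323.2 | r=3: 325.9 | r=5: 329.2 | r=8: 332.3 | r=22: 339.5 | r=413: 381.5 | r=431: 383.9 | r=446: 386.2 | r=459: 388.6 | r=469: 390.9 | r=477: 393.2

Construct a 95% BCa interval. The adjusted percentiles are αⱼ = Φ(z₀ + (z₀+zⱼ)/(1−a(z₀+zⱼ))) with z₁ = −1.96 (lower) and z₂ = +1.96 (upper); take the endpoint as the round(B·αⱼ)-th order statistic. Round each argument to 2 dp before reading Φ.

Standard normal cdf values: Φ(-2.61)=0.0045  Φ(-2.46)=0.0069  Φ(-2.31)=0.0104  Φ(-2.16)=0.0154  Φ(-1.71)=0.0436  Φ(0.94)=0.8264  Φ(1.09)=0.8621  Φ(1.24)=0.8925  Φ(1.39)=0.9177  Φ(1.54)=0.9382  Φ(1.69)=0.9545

(332.3, 393.2)

Lower: z₀ + z₁ = -0.259 + (-1.960) = -2.219; 1 − a(z₀+z₁) = 1 − (0.076)(-2.219) = 1.1686; argument = -0.259 + (-2.219)/1.1686 = -2.1578 → -2.16.
α₁ = Φ(-2.16) = 0.0154; rank = round(500 × 0.0154) = 8; θ*₍8₎ = 332.3.
Upper: z₀ + z₂ = 1.701; 1 − a(z₀+z₂) = 0.8707; argument = 1.6945 → 1.69; α₂ = 0.9545; rank = 477; θ*₍477₎ = 393.2.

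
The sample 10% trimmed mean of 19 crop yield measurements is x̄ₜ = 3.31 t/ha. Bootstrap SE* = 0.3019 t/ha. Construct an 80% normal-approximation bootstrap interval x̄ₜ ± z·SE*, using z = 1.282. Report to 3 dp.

(2.923, 3.697)

Margin = 1.282 × 0.3019 = 0.3870
Interval: 3.31 ± 0.3870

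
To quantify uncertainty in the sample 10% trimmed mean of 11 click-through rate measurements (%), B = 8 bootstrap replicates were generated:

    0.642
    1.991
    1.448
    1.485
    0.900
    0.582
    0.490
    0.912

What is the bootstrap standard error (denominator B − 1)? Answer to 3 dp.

SE* = 0.531

Bootstrap SE is the standard deviation of the 8 replicate 10% trimmed means.
Mean of replicates: (0.642 + 1.991 + 1.448 + 1.485 + 0.900 + 0.582 + 0.490 + 0.912) / 8 = 8.4500 / 8 = 1.0562
Sum of squared deviations: (−0.4142)² + (+0.9348)² + (+0.3918)² + (+0.4288)² + (−0.1562)² + (−0.4742)² + (−0.5662)² + (−0.1442)² = 1.9734
Variance = 1.9734 / 7 = 0.2819
SE* = √0.2819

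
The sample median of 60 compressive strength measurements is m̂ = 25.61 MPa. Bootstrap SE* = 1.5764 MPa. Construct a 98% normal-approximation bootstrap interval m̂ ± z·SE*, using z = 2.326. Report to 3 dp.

Margin = 2.326 × 1.5764 = 3.6667
Interval: 25.61 ± 3.6667

(21.943, 29.277)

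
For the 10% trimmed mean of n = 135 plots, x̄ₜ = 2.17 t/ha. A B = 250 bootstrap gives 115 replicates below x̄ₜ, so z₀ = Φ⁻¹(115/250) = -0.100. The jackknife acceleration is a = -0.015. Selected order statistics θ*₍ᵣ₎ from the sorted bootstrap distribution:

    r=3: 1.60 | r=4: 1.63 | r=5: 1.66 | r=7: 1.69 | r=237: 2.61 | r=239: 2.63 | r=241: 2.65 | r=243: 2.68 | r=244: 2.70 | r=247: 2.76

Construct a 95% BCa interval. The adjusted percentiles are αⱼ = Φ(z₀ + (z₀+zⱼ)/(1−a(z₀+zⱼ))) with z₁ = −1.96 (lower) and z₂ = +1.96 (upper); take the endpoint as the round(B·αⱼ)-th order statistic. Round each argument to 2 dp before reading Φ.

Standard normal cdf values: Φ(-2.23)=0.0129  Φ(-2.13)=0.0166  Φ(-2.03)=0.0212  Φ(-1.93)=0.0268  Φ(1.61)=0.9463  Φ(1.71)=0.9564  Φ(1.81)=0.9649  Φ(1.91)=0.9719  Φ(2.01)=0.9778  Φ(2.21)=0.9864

Lower: z₀ + z₁ = -0.100 + (-1.960) = -2.060; 1 − a(z₀+z₁) = 1 − (-0.015)(-2.060) = 0.9691; argument = -0.100 + (-2.060)/0.9691 = -2.2257 → -2.23.
α₁ = Φ(-2.23) = 0.0129; rank = round(250 × 0.0129) = 3; θ*₍3₎ = 1.60.
Upper: z₀ + z₂ = 1.860; 1 − a(z₀+z₂) = 1.0279; argument = 1.7095 → 1.71; α₂ = 0.9564; rank = 239; θ*₍239₎ = 2.63.

(1.60, 2.63)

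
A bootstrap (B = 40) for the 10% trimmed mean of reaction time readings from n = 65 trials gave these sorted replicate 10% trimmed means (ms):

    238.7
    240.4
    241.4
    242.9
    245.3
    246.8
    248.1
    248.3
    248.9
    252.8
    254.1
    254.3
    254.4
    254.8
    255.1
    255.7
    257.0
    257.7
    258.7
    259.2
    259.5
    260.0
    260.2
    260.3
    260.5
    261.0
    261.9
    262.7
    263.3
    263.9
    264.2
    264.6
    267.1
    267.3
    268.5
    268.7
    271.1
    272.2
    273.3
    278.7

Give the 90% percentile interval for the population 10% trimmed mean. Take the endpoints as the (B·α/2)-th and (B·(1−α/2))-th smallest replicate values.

(240.4, 272.2)

α = 0.10; lower rank = 40 × 0.050 = 2; upper rank = 40 × 0.950 = 38.
The 2nd smallest replicate is 240.4; the 38th is 272.2.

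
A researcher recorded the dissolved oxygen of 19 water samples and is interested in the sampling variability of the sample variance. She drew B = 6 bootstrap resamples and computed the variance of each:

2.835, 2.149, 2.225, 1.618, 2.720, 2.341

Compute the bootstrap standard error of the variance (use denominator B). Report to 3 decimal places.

SE* = 0.399

Bootstrap SE is the standard deviation of the 6 replicate variances.
Mean of replicates: (2.835 + 2.149 + 2.225 + 1.618 + 2.720 + 2.341) / 6 = 13.8880 / 6 = 2.3147
Sum of squared deviations: (+0.5203)² + (−0.1657)² + (−0.0897)² + (−0.6967)² + (+0.4053)² + (+0.0263)² = 0.9566
Variance = 0.9566 / 6 = 0.1594
SE* = √0.1594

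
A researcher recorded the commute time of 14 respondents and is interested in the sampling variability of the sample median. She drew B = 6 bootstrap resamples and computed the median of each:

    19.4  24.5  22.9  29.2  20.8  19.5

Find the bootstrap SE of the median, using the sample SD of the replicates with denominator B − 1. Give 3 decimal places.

SE* = 3.749

Bootstrap SE is the standard deviation of the 6 replicate medians.
Mean of replicates: (19.4 + 24.5 + 22.9 + 29.2 + 20.8 + 19.5) / 6 = 136.3000 / 6 = 22.7167
Sum of squared deviations: (−3.3167)² + (+1.7833)² + (+0.1833)² + (+6.4833)² + (−1.9167)² + (−3.2167)² = 70.2683
Variance = 70.2683 / 5 = 14.0537
SE* = √14.0537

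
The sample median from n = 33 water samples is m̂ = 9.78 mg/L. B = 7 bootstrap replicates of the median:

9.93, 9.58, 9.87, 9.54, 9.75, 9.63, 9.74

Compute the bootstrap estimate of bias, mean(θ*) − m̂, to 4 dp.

mean(θ*) = (9.93 + 9.58 + 9.87 + 9.54 + 9.75 + 9.63 + 9.74) / 7 = 9.72000
bias = 9.72000 − 9.78

bias = −0.0600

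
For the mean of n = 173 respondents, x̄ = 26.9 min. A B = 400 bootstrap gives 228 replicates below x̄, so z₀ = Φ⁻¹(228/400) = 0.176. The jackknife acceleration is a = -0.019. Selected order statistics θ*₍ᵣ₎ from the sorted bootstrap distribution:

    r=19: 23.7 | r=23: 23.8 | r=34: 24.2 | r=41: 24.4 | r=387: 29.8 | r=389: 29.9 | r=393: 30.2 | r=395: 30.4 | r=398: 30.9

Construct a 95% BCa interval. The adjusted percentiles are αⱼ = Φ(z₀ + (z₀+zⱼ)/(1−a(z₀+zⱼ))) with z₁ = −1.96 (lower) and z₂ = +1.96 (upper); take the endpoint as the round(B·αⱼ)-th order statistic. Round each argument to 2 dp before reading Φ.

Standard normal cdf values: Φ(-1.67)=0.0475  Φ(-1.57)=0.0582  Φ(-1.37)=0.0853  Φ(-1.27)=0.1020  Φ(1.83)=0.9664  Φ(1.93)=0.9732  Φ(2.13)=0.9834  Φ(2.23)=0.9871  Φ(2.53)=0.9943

(23.7, 30.4)

Lower: z₀ + z₁ = 0.176 + (-1.960) = -1.784; 1 − a(z₀+z₁) = 1 − (-0.019)(-1.784) = 0.9661; argument = 0.176 + (-1.784)/0.9661 = -1.6706 → -1.67.
α₁ = Φ(-1.67) = 0.0475; rank = round(400 × 0.0475) = 19; θ*₍19₎ = 23.7.
Upper: z₀ + z₂ = 2.136; 1 − a(z₀+z₂) = 1.0406; argument = 2.2287 → 2.23; α₂ = 0.9871; rank = 395; θ*₍395₎ = 30.4.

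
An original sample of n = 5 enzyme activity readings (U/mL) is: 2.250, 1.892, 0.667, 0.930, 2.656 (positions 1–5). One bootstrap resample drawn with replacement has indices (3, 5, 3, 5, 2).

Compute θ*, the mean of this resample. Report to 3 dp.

θ* = 1.708

Resample values: 0.667, 2.656, 0.667, 2.656, 1.892.
Mean = (0.667 + 2.656 + 0.667 + 2.656 + 1.892) / 5 = 8.5380 / 5 = 1.708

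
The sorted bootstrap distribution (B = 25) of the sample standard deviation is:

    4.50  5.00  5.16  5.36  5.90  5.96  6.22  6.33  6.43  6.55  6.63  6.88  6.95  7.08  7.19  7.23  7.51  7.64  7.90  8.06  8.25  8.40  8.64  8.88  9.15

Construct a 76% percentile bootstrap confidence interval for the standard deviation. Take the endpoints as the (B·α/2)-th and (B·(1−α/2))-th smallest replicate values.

(5.16, 8.40)

α = 0.24; lower rank = 25 × 0.120 = 3; upper rank = 25 × 0.880 = 22.
The 3rd smallest replicate is 5.16; the 22nd is 8.40.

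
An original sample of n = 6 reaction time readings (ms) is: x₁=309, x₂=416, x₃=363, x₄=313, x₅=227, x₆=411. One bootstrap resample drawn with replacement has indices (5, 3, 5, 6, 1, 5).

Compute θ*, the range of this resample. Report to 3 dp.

Resample values: 227, 363, 227, 411, 309, 227.
Range = 411 − 227 = 184.000

θ* = 184.000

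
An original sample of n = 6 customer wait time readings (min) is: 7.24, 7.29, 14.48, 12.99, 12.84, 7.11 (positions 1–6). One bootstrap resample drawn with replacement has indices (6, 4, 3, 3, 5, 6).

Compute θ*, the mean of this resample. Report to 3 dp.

Resample values: 7.11, 12.99, 14.48, 14.48, 12.84, 7.11.
Mean = (7.11 + 12.99 + 14.48 + 14.48 + 12.84 + 7.11) / 6 = 69.010 / 6 = 11.502

θ* = 11.502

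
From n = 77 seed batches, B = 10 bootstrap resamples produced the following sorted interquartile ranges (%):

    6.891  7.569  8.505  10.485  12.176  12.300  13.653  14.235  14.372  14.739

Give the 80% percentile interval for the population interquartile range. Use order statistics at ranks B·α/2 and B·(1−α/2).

(6.891, 14.372)

α = 0.20; lower rank = 10 × 0.100 = 1; upper rank = 10 × 0.900 = 9.
The 1st smallest replicate is 6.891; the 9th is 14.372.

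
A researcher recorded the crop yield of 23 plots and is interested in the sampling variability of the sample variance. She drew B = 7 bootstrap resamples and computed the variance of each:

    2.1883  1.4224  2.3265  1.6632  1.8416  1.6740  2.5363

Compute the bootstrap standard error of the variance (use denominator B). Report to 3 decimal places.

SE* = 0.376

Bootstrap SE is the standard deviation of the 7 replicate variances.
Mean of replicates: (2.1883 + 1.4224 + 2.3265 + 1.6632 + 1.8416 + 1.6740 + 2.5363) / 7 = 13.65230 / 7 = 1.95033
Sum of squared deviations: (+0.23797)² + (−0.52793)² + (+0.37617)² + (−0.28713)² + (−0.10873)² + (−0.27633)² + (+0.58597)² = 0.99083
Variance = 0.99083 / 7 = 0.14155
SE* = √0.14155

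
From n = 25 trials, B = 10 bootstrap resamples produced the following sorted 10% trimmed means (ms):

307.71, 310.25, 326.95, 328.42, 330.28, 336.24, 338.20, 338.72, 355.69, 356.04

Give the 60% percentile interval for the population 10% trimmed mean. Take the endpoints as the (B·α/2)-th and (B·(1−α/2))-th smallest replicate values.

α = 0.40; lower rank = 10 × 0.200 = 2; upper rank = 10 × 0.800 = 8.
The 2nd smallest replicate is 310.25; the 8th is 338.72.

(310.25, 338.72)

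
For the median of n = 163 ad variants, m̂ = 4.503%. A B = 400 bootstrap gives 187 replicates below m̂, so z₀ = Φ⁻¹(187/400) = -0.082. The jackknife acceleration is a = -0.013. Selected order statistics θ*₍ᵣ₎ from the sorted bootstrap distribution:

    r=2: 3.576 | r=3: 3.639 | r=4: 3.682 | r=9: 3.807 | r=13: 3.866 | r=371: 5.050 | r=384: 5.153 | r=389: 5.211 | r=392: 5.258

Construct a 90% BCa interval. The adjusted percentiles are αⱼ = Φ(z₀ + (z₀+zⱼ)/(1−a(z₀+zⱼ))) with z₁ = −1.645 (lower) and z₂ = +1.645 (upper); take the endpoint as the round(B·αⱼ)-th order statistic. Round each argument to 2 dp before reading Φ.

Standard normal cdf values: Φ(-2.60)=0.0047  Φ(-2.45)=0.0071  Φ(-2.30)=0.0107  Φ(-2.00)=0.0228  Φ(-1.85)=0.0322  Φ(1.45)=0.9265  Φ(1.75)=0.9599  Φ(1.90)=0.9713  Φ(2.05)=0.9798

(3.866, 5.050)

Lower: z₀ + z₁ = -0.082 + (-1.645) = -1.727; 1 − a(z₀+z₁) = 1 − (-0.013)(-1.727) = 0.9775; argument = -0.082 + (-1.727)/0.9775 = -1.8487 → -1.85.
α₁ = Φ(-1.85) = 0.0322; rank = round(400 × 0.0322) = 13; θ*₍13₎ = 3.866.
Upper: z₀ + z₂ = 1.563; 1 − a(z₀+z₂) = 1.0203; argument = 1.4499 → 1.45; α₂ = 0.9265; rank = 371; θ*₍371₎ = 5.050.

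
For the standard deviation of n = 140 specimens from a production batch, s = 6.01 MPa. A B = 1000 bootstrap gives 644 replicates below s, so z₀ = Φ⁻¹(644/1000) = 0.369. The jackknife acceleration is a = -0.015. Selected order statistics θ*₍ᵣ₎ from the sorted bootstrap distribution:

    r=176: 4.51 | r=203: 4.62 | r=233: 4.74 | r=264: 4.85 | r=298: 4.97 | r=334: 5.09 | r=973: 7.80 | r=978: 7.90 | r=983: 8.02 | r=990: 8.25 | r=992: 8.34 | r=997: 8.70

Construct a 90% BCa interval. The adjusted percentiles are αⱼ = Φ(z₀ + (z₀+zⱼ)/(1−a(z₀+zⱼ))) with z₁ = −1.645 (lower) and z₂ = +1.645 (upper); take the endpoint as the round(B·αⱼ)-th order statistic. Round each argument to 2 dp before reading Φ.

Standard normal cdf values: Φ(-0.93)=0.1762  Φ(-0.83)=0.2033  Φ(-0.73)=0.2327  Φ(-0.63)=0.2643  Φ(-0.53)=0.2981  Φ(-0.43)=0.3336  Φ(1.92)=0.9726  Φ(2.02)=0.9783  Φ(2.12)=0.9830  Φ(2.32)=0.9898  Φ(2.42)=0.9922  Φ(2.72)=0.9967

Lower: z₀ + z₁ = 0.369 + (-1.645) = -1.276; 1 − a(z₀+z₁) = 1 − (-0.015)(-1.276) = 0.9809; argument = 0.369 + (-1.276)/0.9809 = -0.9319 → -0.93.
α₁ = Φ(-0.93) = 0.1762; rank = round(1000 × 0.1762) = 176; θ*₍176₎ = 4.51.
Upper: z₀ + z₂ = 2.014; 1 − a(z₀+z₂) = 1.0302; argument = 2.3239 → 2.32; α₂ = 0.9898; rank = 990; θ*₍990₎ = 8.25.

(4.51, 8.25)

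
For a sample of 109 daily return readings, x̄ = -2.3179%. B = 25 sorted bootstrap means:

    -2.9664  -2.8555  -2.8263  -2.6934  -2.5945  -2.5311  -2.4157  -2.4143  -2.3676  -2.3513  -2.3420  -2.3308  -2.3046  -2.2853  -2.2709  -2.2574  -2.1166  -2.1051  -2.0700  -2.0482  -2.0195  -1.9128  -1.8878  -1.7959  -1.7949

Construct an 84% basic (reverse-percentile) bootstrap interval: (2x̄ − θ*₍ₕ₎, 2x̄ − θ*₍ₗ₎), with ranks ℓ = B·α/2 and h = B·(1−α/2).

(-2.7480, -1.7803)

Percentile endpoints at ranks 2 and 23: θ*₍2₎ = -2.8555, θ*₍23₎ = -1.8878.
Basic interval reflects these around x̄:
  lower = 2 × -2.3179 − -1.8878 = -2.7480
  upper = 2 × -2.3179 − -2.8555 = -1.7803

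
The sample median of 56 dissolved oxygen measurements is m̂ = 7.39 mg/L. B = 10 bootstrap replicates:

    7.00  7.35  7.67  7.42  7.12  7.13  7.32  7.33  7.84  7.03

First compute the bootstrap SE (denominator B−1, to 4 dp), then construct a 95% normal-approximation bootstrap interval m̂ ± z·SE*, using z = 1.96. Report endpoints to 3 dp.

(6.857, 7.923)

Mean of replicates = 7.3210; sum of squared deviations = 0.6665; SE* = √(0.6665/9) = 0.2721
Margin = 1.96 × 0.2721 = 0.5333
Interval: 7.39 ± 0.5333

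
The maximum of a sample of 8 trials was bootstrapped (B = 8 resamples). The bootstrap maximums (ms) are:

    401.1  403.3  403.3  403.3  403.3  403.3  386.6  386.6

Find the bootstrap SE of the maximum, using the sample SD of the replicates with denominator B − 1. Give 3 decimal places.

SE* = 7.599

Bootstrap SE is the standard deviation of the 8 replicate maximums.
Mean of replicates: (401.1 + 403.3 + 403.3 + 403.3 + 403.3 + 403.3 + 386.6 + 386.6) / 8 = 3190.8000 / 8 = 398.8500
Sum of squared deviations: (+2.2500)² + (+4.4500)² + (+4.4500)² + (+4.4500)² + (+4.4500)² + (+4.4500)² + (−12.2500)² + (−12.2500)² = 404.2000
Variance = 404.2000 / 7 = 57.7429
SE* = √57.7429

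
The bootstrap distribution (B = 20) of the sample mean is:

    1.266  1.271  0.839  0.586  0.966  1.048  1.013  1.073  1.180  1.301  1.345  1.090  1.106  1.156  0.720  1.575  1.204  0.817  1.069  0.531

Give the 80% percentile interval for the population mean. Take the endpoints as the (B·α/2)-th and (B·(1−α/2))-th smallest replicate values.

Sorted replicates: 0.531, 0.586, 0.720, 0.817, 0.839, 0.966, 1.013, 1.048, 1.069, 1.073, 1.090, 1.106, 1.156, 1.180, 1.204, 1.266, 1.271, 1.301, 1.345, 1.575
α = 0.20; lower rank = 20 × 0.100 = 2; upper rank = 20 × 0.900 = 18.
The 2nd smallest replicate is 0.586; the 18th is 1.301.

(0.586, 1.301)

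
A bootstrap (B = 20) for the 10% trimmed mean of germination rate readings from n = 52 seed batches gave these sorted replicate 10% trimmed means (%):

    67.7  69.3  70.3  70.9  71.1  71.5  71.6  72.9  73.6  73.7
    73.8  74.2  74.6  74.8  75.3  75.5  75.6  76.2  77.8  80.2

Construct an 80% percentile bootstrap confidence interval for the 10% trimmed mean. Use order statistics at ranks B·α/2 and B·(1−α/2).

α = 0.20; lower rank = 20 × 0.100 = 2; upper rank = 20 × 0.900 = 18.
The 2nd smallest replicate is 69.3; the 18th is 76.2.

(69.3, 76.2)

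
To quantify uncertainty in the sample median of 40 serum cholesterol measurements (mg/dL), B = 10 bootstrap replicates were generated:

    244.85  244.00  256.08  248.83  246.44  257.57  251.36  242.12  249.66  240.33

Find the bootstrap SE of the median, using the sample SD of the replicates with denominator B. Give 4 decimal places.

Bootstrap SE is the standard deviation of the 10 replicate medians.
Mean of replicates: (244.85 + 244.00 + 256.08 + 248.83 + 246.44 + 257.57 + 251.36 + 242.12 + 249.66 + 240.33) / 10 = 2481.24000 / 10 = 248.12400
Sum of squared deviations: (−3.27400)² + (−4.12400)² + (+7.95600)² + (+0.70600)² + (−1.68400)² + (+9.44600)² + (+3.23600)² + (−6.00400)² + (+1.53600)² + (−7.79400)² = 293.21104
Variance = 293.21104 / 10 = 29.32110
SE* = √29.32110

SE* = 5.4149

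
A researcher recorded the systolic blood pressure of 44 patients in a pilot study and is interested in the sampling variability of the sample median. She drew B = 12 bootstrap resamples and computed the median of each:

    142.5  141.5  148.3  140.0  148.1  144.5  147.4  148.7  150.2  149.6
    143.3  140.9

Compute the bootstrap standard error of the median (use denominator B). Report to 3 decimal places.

SE* = 3.530

Bootstrap SE is the standard deviation of the 12 replicate medians.
Mean of replicates: (142.5 + 141.5 + 148.3 + 140.0 + 148.1 + 144.5 + 147.4 + 148.7 + 150.2 + 149.6 + 143.3 + 140.9) / 12 = 1745.0000 / 12 = 145.4167
Sum of squared deviations: (−2.9167)² + (−3.9167)² + (+2.8833)² + (−5.4167)² + (+2.6833)² + (−0.9167)² + (+1.9833)² + (+3.2833)² + (+4.7833)² + (+4.1833)² + (−2.1167)² + (−4.5167)² = 149.5167
Variance = 149.5167 / 12 = 12.4597
SE* = √12.4597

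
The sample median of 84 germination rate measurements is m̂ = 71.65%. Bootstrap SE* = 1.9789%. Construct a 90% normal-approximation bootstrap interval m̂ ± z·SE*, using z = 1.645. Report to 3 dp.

(68.395, 74.905)

Margin = 1.645 × 1.9789 = 3.2553
Interval: 71.65 ± 3.2553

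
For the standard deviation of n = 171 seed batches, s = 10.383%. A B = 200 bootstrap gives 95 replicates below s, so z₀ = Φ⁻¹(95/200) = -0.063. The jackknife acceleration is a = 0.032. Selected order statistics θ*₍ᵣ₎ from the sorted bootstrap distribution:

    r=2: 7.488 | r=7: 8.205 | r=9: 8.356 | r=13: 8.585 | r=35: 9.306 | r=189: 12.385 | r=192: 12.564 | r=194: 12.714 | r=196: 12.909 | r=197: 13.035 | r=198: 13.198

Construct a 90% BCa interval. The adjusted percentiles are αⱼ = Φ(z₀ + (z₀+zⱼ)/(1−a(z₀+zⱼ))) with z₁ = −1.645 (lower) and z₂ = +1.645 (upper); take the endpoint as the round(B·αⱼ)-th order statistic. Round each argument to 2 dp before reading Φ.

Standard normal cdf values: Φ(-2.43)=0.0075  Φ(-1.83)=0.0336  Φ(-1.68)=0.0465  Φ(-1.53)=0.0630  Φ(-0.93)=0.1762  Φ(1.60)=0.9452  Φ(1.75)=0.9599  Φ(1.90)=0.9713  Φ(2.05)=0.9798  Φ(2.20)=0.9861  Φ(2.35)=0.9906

(8.356, 12.385)

Lower: z₀ + z₁ = -0.063 + (-1.645) = -1.708; 1 − a(z₀+z₁) = 1 − (0.032)(-1.708) = 1.0547; argument = -0.063 + (-1.708)/1.0547 = -1.6825 → -1.68.
α₁ = Φ(-1.68) = 0.0465; rank = round(200 × 0.0465) = 9; θ*₍9₎ = 8.356.
Upper: z₀ + z₂ = 1.582; 1 − a(z₀+z₂) = 0.9494; argument = 1.6034 → 1.60; α₂ = 0.9452; rank = 189; θ*₍189₎ = 12.385.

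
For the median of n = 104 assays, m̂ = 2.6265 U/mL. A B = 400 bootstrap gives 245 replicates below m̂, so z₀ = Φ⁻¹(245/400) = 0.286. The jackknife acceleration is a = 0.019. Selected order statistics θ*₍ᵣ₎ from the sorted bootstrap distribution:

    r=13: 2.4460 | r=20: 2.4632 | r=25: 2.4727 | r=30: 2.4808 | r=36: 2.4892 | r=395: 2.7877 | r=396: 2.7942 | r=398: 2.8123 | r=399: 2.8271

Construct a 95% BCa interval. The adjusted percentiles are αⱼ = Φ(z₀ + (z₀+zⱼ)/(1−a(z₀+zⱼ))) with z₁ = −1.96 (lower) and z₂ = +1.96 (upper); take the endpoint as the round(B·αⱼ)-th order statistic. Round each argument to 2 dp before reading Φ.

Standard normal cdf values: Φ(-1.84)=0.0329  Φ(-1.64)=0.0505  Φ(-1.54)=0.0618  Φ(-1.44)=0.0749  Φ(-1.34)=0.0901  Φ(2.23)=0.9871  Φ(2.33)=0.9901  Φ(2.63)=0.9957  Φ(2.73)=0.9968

(2.4892, 2.8123)

Lower: z₀ + z₁ = 0.286 + (-1.960) = -1.674; 1 − a(z₀+z₁) = 1 − (0.019)(-1.674) = 1.0318; argument = 0.286 + (-1.674)/1.0318 = -1.3364 → -1.34.
α₁ = Φ(-1.34) = 0.0901; rank = round(400 × 0.0901) = 36; θ*₍36₎ = 2.4892.
Upper: z₀ + z₂ = 2.246; 1 − a(z₀+z₂) = 0.9573; argument = 2.6321 → 2.63; α₂ = 0.9957; rank = 398; θ*₍398₎ = 2.8123.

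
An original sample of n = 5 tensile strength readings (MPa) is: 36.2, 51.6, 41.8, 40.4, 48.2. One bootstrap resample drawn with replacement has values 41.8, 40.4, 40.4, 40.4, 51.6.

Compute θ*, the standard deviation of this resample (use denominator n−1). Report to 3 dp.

Mean = 42.9200; sum of squared deviations = 95.6480
s² = 95.6480 / 4 = 23.9120
s = √23.9120 = 4.890

θ* = 4.890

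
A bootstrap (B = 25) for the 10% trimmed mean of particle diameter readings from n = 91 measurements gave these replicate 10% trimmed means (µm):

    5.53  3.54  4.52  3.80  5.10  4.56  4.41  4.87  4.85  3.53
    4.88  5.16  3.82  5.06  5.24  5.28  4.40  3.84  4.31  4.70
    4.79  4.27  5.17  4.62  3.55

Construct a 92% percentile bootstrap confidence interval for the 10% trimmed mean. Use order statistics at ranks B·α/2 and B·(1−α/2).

(3.53, 5.28)

Sorted replicates: 3.53, 3.54, 3.55, 3.80, 3.82, 3.84, 4.27, 4.31, 4.40, 4.41, 4.52, 4.56, 4.62, 4.70, 4.79, 4.85, 4.87, 4.88, 5.06, 5.10, 5.16, 5.17, 5.24, 5.28, 5.53
α = 0.08; lower rank = 25 × 0.040 = 1; upper rank = 25 × 0.960 = 24.
The 1st smallest replicate is 3.53; the 24th is 5.28.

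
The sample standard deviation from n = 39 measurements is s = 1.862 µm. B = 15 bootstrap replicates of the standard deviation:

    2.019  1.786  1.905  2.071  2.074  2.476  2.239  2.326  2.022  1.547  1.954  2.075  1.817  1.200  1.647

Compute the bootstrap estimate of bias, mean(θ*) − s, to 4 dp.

mean(θ*) = (2.019 + 1.786 + 1.905 + 2.071 + 2.074 + 2.476 + 2.239 + 2.326 + 2.022 + 1.547 + 1.954 + 2.075 + 1.817 + 1.200 + 1.647) / 15 = 1.94387
bias = 1.94387 − 1.862

bias = +0.0819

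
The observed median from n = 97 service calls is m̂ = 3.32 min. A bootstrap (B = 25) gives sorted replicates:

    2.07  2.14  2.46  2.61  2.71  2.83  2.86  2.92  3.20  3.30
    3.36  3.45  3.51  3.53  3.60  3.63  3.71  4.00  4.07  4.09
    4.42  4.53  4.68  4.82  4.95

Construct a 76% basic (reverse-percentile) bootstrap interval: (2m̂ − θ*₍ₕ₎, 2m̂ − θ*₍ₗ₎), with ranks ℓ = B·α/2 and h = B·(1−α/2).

Percentile endpoints at ranks 3 and 22: θ*₍3₎ = 2.46, θ*₍22₎ = 4.53.
Basic interval reflects these around m̂:
  lower = 2 × 3.32 − 4.53 = 2.11
  upper = 2 × 3.32 − 2.46 = 4.18

(2.11, 4.18)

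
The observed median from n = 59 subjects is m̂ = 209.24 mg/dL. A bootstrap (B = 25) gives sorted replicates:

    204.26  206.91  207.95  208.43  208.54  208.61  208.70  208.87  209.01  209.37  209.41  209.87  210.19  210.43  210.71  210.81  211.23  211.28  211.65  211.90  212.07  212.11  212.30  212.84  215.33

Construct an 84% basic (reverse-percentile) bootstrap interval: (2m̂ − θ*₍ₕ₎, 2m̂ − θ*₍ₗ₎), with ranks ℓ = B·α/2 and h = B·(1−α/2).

(206.18, 211.57)

Percentile endpoints at ranks 2 and 23: θ*₍2₎ = 206.91, θ*₍23₎ = 212.30.
Basic interval reflects these around m̂:
  lower = 2 × 209.24 − 212.30 = 206.18
  upper = 2 × 209.24 − 206.91 = 211.57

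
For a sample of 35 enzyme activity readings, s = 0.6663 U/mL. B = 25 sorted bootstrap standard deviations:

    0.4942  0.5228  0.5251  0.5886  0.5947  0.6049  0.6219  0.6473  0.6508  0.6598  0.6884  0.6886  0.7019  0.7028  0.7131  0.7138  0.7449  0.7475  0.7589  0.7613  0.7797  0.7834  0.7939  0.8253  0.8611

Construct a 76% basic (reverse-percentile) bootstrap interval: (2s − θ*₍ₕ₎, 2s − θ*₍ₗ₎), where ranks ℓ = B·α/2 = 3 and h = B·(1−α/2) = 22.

(0.5492, 0.8075)

Percentile endpoints at ranks 3 and 22: θ*₍3₎ = 0.5251, θ*₍22₎ = 0.7834.
Basic interval reflects these around s:
  lower = 2 × 0.6663 − 0.7834 = 0.5492
  upper = 2 × 0.6663 − 0.5251 = 0.8075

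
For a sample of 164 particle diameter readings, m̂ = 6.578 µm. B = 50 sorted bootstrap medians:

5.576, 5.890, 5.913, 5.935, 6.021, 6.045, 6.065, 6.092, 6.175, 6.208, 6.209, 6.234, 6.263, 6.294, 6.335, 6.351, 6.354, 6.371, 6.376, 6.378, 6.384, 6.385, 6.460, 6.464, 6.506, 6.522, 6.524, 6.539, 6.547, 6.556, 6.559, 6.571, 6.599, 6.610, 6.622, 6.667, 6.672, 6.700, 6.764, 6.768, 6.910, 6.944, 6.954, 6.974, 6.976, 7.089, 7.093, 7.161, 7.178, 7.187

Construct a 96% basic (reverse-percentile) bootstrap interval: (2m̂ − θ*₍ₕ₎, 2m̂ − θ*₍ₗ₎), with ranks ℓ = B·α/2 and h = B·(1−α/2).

(5.978, 7.580)

Percentile endpoints at ranks 1 and 49: θ*₍1₎ = 5.576, θ*₍49₎ = 7.178.
Basic interval reflects these around m̂:
  lower = 2 × 6.578 − 7.178 = 5.978
  upper = 2 × 6.578 − 5.576 = 7.580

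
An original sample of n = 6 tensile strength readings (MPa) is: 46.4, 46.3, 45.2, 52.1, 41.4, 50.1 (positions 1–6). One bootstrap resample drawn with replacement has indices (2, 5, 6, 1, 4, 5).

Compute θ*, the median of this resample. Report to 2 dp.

θ* = 46.35

Resample values: 46.3, 41.4, 50.1, 46.4, 52.1, 41.4.
Sorted: 41.4, 41.4, 46.3, 46.4, 50.1, 52.1
Median = average of the two middle values = 46.35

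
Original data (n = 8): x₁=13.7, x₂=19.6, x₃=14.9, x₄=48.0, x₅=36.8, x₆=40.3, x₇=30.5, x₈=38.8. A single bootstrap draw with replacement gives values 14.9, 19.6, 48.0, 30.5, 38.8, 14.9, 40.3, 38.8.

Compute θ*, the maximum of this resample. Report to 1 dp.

Maximum = 48.0

θ* = 48.0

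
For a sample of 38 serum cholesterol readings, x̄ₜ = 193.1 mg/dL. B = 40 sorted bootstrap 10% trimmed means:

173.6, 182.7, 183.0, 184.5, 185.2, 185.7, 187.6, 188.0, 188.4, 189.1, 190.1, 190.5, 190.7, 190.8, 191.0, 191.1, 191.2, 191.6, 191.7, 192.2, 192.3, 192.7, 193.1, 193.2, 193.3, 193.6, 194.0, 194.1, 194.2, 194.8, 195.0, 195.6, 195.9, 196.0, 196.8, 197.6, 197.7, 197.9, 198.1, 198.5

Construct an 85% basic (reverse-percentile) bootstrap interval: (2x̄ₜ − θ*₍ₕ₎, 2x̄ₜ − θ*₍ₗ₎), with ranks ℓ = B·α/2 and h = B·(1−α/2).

Percentile endpoints at ranks 3 and 37: θ*₍3₎ = 183.0, θ*₍37₎ = 197.7.
Basic interval reflects these around x̄ₜ:
  lower = 2 × 193.1 − 197.7 = 188.5
  upper = 2 × 193.1 − 183.0 = 203.2

(188.5, 203.2)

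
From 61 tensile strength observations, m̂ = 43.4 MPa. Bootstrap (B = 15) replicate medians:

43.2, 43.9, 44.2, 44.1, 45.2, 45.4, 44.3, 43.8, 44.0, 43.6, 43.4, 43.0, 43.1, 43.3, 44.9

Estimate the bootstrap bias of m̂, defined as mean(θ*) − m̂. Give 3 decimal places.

mean(θ*) = (43.2 + 43.9 + 44.2 + 44.1 + 45.2 + 45.4 + 44.3 + 43.8 + 44.0 + 43.6 + 43.4 + 43.0 + 43.1 + 43.3 + 44.9) / 15 = 43.9600
bias = 43.9600 − 43.4

bias = +0.560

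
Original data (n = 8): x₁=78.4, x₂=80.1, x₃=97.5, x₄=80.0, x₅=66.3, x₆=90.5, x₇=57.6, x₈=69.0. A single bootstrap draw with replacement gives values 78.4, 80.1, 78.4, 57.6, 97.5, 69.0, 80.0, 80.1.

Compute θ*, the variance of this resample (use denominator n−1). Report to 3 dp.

θ* = 127.071

Mean = 77.6375; sum of squared deviations = 889.4987
s² = 889.4987 / 7 = 127.0712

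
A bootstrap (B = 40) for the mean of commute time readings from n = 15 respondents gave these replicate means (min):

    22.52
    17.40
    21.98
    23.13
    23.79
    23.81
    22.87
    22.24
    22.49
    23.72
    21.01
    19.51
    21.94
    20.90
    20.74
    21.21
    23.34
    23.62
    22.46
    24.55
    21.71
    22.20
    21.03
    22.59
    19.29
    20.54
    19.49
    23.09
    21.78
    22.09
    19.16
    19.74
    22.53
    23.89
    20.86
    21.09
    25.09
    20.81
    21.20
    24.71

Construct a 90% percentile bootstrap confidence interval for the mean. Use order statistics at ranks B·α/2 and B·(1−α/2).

Sorted replicates: 17.40, 19.16, 19.29, 19.49, 19.51, 19.74, 20.54, 20.74, 20.81, 20.86, 20.90, 21.01, 21.03, 21.09, 21.20, 21.21, 21.71, 21.78, 21.94, 21.98, 22.09, 22.20, 22.24, 22.46, 22.49, 22.52, 22.53, 22.59, 22.87, 23.09, 23.13, 23.34, 23.62, 23.72, 23.79, 23.81, 23.89, 24.55, 24.71, 25.09
α = 0.10; lower rank = 40 × 0.050 = 2; upper rank = 40 × 0.950 = 38.
The 2nd smallest replicate is 19.16; the 38th is 24.55.

(19.16, 24.55)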